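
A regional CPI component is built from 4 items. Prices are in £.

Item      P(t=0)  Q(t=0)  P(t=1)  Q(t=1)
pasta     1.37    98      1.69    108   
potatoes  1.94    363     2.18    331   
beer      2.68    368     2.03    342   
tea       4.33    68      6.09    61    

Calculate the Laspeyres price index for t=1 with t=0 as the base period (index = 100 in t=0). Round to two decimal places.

99.95

Laspeyres price index uses base-period quantities as weights.
ΣP(t=1)·Q(t=0) = 1.69×98 + 2.18×363 + 2.03×368 + 6.09×68 = 165.62 + 791.34 + 747.04 + 414.12 = 2118.12
ΣP(t=0)·Q(t=0) = 1.37×98 + 1.94×363 + 2.68×368 + 4.33×68 = 134.26 + 704.22 + 986.24 + 294.44 = 2119.16
Index = 2118.12 / 2119.16 × 100 = 99.9509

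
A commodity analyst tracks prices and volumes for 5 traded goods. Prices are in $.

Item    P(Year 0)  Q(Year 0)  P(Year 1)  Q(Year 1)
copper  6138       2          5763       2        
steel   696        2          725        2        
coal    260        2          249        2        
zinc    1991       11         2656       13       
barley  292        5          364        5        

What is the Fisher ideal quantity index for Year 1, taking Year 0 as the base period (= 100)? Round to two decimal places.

Laspeyres component (base-period weights):
ΣP(Year 0)Q(Year 1) = 6138×2 + 696×2 + 260×2 + 1991×13 + 292×5 = 12276 + 1392 + 520 + 25883 + 1460 = 41531
ΣP(Year 0)Q(Year 0) = 6138×2 + 696×2 + 260×2 + 1991×11 + 292×5 = 12276 + 1392 + 520 + 21901 + 1460 = 37549
L = 41531 / 37549 × 100 = 110.6048
Paasche component (current-period weights):
ΣP(Year 1)Q(Year 1) = 5763×2 + 725×2 + 249×2 + 2656×13 + 364×5 = 11526 + 1450 + 498 + 34528 + 1820 = 49822
ΣP(Year 1)Q(Year 0) = 5763×2 + 725×2 + 249×2 + 2656×11 + 364×5 = 11526 + 1450 + 498 + 29216 + 1820 = 44510
P = 49822 / 44510 × 100 = 111.9344
Fisher = √(L × P) = √(110.6048 × 111.9344) = 111.2676

111.27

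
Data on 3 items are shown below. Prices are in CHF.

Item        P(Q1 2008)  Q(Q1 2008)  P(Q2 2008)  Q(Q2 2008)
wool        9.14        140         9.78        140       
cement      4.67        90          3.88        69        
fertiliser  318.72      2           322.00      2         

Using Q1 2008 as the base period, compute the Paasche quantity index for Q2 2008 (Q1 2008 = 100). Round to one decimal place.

96.6

Paasche quantity index uses current-period prices as weights.
ΣP(Q2 2008)·Q(Q2 2008) = 9.78×140 + 3.88×69 + 322.00×2 = 1369.2 + 267.72 + 644 = 2280.92
ΣP(Q2 2008)·Q(Q1 2008) = 9.78×140 + 3.88×90 + 322.00×2 = 1369.2 + 349.2 + 644 = 2362.4
Index = 2280.92 / 2362.4 × 100 = 96.5510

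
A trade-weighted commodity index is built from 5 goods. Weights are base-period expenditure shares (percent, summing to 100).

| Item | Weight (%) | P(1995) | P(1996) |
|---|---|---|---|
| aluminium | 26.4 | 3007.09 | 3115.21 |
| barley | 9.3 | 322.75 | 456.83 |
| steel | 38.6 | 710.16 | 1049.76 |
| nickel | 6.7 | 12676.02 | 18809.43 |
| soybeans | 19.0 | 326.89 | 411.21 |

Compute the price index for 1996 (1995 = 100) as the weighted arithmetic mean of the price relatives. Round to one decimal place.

131.4

aluminium: 26.4 × (3115.21/3007.09) = 26.4 × 1.035955 = 27.3492
barley: 9.3 × (456.83/322.75) = 9.3 × 1.415430 = 13.1635
steel: 38.6 × (1049.76/710.16) = 38.6 × 1.478202 = 57.0586
nickel: 6.7 × (18809.43/12676.02) = 6.7 × 1.483859 = 9.9419
soybeans: 19.0 × (411.21/326.89) = 19.0 × 1.257946 = 23.9010
Index = Σ wᵢ·(p₁ᵢ/p₀ᵢ) = 27.3492 + 13.1635 + 57.0586 + 9.9419 + 23.9010 = 131.4141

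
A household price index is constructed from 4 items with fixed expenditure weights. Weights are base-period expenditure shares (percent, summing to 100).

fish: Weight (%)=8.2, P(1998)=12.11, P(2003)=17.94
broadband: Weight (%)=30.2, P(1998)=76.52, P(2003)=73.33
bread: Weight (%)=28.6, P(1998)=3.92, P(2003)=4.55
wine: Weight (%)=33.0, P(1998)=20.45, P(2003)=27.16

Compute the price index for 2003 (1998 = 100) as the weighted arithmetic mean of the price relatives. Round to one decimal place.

118.1

fish: 8.2 × (17.94/12.11) = 8.2 × 1.481420 = 12.1476
broadband: 30.2 × (73.33/76.52) = 30.2 × 0.958312 = 28.9410
bread: 28.6 × (4.55/3.92) = 28.6 × 1.160714 = 33.1964
wine: 33.0 × (27.16/20.45) = 33.0 × 1.328117 = 43.8279
Index = Σ wᵢ·(p₁ᵢ/p₀ᵢ) = 12.1476 + 28.9410 + 33.1964 + 43.8279 = 118.1130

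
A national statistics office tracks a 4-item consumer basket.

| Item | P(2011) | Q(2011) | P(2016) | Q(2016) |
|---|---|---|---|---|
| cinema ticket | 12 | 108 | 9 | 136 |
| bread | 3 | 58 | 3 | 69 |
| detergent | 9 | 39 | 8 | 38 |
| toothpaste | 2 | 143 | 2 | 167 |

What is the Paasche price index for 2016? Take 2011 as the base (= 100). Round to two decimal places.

Paasche price index uses current-period quantities as weights.
ΣP(2016)·Q(2016) = 9×136 + 3×69 + 8×38 + 2×167 = 1224 + 207 + 304 + 334 = 2069
ΣP(2011)·Q(2016) = 12×136 + 3×69 + 9×38 + 2×167 = 1632 + 207 + 342 + 334 = 2515
Index = 2069 / 2515 × 100 = 82.2664

82.27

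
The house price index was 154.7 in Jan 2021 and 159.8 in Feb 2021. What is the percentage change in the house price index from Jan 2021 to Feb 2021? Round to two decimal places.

Change = (159.8 − 154.7) / 154.7 × 100
       = 5.1 / 154.7 × 100 = 3.2967%

3.30%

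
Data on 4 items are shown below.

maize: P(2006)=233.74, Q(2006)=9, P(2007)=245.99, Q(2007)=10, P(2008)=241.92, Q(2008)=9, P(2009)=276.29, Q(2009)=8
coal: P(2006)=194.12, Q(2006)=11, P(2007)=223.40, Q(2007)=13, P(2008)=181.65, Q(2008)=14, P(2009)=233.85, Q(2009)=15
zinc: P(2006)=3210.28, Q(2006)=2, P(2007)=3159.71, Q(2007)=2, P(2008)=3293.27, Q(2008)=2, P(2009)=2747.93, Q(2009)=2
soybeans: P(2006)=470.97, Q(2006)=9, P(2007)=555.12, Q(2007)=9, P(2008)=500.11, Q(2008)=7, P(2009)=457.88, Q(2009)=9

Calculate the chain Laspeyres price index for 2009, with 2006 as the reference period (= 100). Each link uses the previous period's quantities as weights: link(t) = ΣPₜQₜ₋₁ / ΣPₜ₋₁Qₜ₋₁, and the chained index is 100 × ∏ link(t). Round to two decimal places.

Link 2006→2007:
ΣP(2007)Q(2006) = 245.99×9 + 223.40×11 + 3159.71×2 + 555.12×9 = 2213.91 + 2457.4 + 6319.42 + 4996.08 = 15986.81
ΣP(2006)Q(2006) = 233.74×9 + 194.12×11 + 3210.28×2 + 470.97×9 = 2103.66 + 2135.32 + 6420.56 + 4238.73 = 14898.27
link = 15986.81/14898.27 = 1.073065
Link 2007→2008:
ΣP(2008)Q(2007) = 241.92×10 + 181.65×13 + 3293.27×2 + 500.11×9 = 2419.2 + 2361.45 + 6586.54 + 4500.99 = 15868.18
ΣP(2007)Q(2007) = 245.99×10 + 223.40×13 + 3159.71×2 + 555.12×9 = 2459.9 + 2904.2 + 6319.42 + 4996.08 = 16679.6
link = 15868.18/16679.6 = 0.951353
Link 2008→2009:
ΣP(2009)Q(2008) = 276.29×9 + 233.85×14 + 2747.93×2 + 457.88×7 = 2486.61 + 3273.9 + 5495.86 + 3205.16 = 14461.53
ΣP(2008)Q(2008) = 241.92×9 + 181.65×14 + 3293.27×2 + 500.11×7 = 2177.28 + 2543.1 + 6586.54 + 3500.77 = 14807.69
link = 14461.53/14807.69 = 0.976623
Chained index = 100 × 1.073065 × 0.951353 × 0.976623 = 99.6998

99.70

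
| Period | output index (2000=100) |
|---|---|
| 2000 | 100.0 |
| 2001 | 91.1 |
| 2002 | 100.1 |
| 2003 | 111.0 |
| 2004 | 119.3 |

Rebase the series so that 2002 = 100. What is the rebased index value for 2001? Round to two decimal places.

91.01

Rebased(2001) = 91.1 / 100.1 × 100 = 91.0090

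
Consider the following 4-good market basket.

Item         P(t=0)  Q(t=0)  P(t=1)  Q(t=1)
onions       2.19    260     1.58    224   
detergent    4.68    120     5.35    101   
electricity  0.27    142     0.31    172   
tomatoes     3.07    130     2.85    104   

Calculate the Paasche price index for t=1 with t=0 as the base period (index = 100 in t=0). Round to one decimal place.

93.6

Paasche price index uses current-period quantities as weights.
ΣP(t=1)·Q(t=1) = 1.58×224 + 5.35×101 + 0.31×172 + 2.85×104 = 353.92 + 540.35 + 53.32 + 296.4 = 1243.99
ΣP(t=0)·Q(t=1) = 2.19×224 + 4.68×101 + 0.27×172 + 3.07×104 = 490.56 + 472.68 + 46.44 + 319.28 = 1328.96
Index = 1243.99 / 1328.96 × 100 = 93.6063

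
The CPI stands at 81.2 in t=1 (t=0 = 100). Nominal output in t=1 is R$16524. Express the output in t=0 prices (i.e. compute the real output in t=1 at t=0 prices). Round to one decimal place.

20349.8

Real = Nominal ÷ (Index/100) = 16524 ÷ (81.2/100)
     = 16524 ÷ 0.812 = 20349.7537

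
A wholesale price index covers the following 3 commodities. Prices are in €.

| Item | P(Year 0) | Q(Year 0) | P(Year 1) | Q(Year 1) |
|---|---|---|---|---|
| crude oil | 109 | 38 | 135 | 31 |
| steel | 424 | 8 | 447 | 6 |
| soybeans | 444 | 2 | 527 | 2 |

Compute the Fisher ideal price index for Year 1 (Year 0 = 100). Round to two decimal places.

Laspeyres component (base-period weights):
ΣP(Year 1)Q(Year 0) = 135×38 + 447×8 + 527×2 = 5130 + 3576 + 1054 = 9760
ΣP(Year 0)Q(Year 0) = 109×38 + 424×8 + 444×2 = 4142 + 3392 + 888 = 8422
L = 9760 / 8422 × 100 = 115.8870
Paasche component (current-period weights):
ΣP(Year 1)Q(Year 1) = 135×31 + 447×6 + 527×2 = 4185 + 2682 + 1054 = 7921
ΣP(Year 0)Q(Year 1) = 109×31 + 424×6 + 444×2 = 3379 + 2544 + 888 = 6811
P = 7921 / 6811 × 100 = 116.2972
Fisher = √(L × P) = √(115.8870 × 116.2972) = 116.0919

116.09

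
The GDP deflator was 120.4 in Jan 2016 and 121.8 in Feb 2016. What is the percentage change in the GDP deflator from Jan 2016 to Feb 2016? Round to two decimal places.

1.16%

Change = (121.8 − 120.4) / 120.4 × 100
       = 1.4 / 120.4 × 100 = 1.1628%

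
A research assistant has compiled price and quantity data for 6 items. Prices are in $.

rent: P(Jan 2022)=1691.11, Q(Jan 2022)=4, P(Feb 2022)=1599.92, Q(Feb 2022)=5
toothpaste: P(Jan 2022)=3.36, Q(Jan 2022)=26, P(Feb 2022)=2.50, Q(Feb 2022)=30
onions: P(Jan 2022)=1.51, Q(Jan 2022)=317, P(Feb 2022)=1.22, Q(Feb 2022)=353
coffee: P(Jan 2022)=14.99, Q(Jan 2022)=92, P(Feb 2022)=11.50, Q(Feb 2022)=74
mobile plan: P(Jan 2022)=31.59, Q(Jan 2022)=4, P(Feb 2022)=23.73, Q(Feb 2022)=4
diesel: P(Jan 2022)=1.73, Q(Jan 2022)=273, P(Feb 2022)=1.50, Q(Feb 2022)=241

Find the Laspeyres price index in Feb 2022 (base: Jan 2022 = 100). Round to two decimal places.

90.39

Laspeyres price index uses base-period quantities as weights.
ΣP(Feb 2022)·Q(Jan 2022) = 1599.92×4 + 2.50×26 + 1.22×317 + 11.50×92 + 23.73×4 + 1.50×273 = 6399.68 + 65 + 386.74 + 1058 + 94.92 + 409.5 = 8413.84
ΣP(Jan 2022)·Q(Jan 2022) = 1691.11×4 + 3.36×26 + 1.51×317 + 14.99×92 + 31.59×4 + 1.73×273 = 6764.44 + 87.36 + 478.67 + 1379.08 + 126.36 + 472.29 = 9308.2
Index = 8413.84 / 9308.2 × 100 = 90.3917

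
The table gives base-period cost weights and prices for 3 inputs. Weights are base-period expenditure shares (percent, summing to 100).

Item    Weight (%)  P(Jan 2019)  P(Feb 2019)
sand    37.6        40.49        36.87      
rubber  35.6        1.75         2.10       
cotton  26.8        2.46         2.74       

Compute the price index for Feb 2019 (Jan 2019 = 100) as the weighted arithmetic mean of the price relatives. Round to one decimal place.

sand: 37.6 × (36.87/40.49) = 37.6 × 0.910595 = 34.2384
rubber: 35.6 × (2.10/1.75) = 35.6 × 1.200000 = 42.7200
cotton: 26.8 × (2.74/2.46) = 26.8 × 1.113821 = 29.8504
Index = Σ wᵢ·(p₁ᵢ/p₀ᵢ) = 34.2384 + 42.7200 + 29.8504 = 106.8088

106.8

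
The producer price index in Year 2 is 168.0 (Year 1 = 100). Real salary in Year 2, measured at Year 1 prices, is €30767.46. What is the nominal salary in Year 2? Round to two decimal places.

51689.33

Nominal = Real × (Index/100) = 30767.46 × (168.0/100)
        = 30767.46 × 1.680 = 51689.3328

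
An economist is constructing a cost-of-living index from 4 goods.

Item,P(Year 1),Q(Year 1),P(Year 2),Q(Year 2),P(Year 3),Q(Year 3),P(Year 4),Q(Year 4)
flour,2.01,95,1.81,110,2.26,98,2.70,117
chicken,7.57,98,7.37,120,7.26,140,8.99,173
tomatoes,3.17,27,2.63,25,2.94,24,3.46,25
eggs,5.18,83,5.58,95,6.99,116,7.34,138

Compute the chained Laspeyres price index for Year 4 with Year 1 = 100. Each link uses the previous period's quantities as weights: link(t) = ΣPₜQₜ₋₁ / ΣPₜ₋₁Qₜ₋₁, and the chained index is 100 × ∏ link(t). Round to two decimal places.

Link Year 1→Year 2:
ΣP(Year 2)Q(Year 1) = 1.81×95 + 7.37×98 + 2.63×27 + 5.58×83 = 171.95 + 722.26 + 71.01 + 463.14 = 1428.36
ΣP(Year 1)Q(Year 1) = 2.01×95 + 7.57×98 + 3.17×27 + 5.18×83 = 190.95 + 741.86 + 85.59 + 429.94 = 1448.34
link = 1428.36/1448.34 = 0.986205
Link Year 2→Year 3:
ΣP(Year 3)Q(Year 2) = 2.26×110 + 7.26×120 + 2.94×25 + 6.99×95 = 248.6 + 871.2 + 73.5 + 664.05 = 1857.35
ΣP(Year 2)Q(Year 2) = 1.81×110 + 7.37×120 + 2.63×25 + 5.58×95 = 199.1 + 884.4 + 65.75 + 530.1 = 1679.35
link = 1857.35/1679.35 = 1.105993
Link Year 3→Year 4:
ΣP(Year 4)Q(Year 3) = 2.70×98 + 8.99×140 + 3.46×24 + 7.34×116 = 264.6 + 1258.6 + 83.04 + 851.44 = 2457.68
ΣP(Year 3)Q(Year 3) = 2.26×98 + 7.26×140 + 2.94×24 + 6.99×116 = 221.48 + 1016.4 + 70.56 + 810.84 = 2119.28
link = 2457.68/2119.28 = 1.159677
Chained index = 100 × 0.986205 × 1.105993 × 1.159677 = 126.4901

126.49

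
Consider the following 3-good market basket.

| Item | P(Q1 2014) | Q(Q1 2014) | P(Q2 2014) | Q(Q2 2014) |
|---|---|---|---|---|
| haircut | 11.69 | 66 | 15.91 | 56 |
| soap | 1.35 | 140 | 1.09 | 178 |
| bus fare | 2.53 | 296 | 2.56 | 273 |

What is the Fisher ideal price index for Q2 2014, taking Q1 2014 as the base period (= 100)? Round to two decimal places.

113.59

Laspeyres component (base-period weights):
ΣP(Q2 2014)Q(Q1 2014) = 15.91×66 + 1.09×140 + 2.56×296 = 1050.06 + 152.6 + 757.76 = 1960.42
ΣP(Q1 2014)Q(Q1 2014) = 11.69×66 + 1.35×140 + 2.53×296 = 771.54 + 189 + 748.88 = 1709.42
L = 1960.42 / 1709.42 × 100 = 114.6833
Paasche component (current-period weights):
ΣP(Q2 2014)Q(Q2 2014) = 15.91×56 + 1.09×178 + 2.56×273 = 890.96 + 194.02 + 698.88 = 1783.86
ΣP(Q1 2014)Q(Q2 2014) = 11.69×56 + 1.35×178 + 2.53×273 = 654.64 + 240.3 + 690.69 = 1585.63
P = 1783.86 / 1585.63 × 100 = 112.5017
Fisher = √(L × P) = √(114.6833 × 112.5017) = 113.5873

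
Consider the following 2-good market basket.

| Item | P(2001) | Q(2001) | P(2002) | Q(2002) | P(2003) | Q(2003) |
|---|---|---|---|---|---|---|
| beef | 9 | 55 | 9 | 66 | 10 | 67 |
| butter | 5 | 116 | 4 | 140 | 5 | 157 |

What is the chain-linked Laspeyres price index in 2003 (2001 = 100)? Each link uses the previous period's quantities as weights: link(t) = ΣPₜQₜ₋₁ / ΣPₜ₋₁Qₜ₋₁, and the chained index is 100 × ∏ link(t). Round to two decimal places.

Link 2001→2002:
ΣP(2002)Q(2001) = 9×55 + 4×116 = 495 + 464 = 959
ΣP(2001)Q(2001) = 9×55 + 5×116 = 495 + 580 = 1075
link = 959/1075 = 0.892093
Link 2002→2003:
ΣP(2003)Q(2002) = 10×66 + 5×140 = 660 + 700 = 1360
ΣP(2002)Q(2002) = 9×66 + 4×140 = 594 + 560 = 1154
link = 1360/1154 = 1.178510
Chained index = 100 × 0.892093 × 1.178510 = 105.1340

105.13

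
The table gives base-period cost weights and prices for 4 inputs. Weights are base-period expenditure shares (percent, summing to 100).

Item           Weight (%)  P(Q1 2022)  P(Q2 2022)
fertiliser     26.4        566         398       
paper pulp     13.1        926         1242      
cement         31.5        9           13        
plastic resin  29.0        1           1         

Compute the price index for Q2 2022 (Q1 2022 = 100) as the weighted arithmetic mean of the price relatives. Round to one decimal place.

fertiliser: 26.4 × (398/566) = 26.4 × 0.703180 = 18.5640
paper pulp: 13.1 × (1242/926) = 13.1 × 1.341253 = 17.5704
cement: 31.5 × (13/9) = 31.5 × 1.444444 = 45.5000
plastic resin: 29.0 × (1/1) = 29.0 × 1.000000 = 29.0000
Index = Σ wᵢ·(p₁ᵢ/p₀ᵢ) = 18.5640 + 17.5704 + 45.5000 + 29.0000 = 110.6344

110.6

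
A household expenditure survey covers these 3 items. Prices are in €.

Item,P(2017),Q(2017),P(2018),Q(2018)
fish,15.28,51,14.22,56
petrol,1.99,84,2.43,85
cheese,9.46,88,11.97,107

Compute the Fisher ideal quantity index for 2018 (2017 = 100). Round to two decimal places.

Laspeyres component (base-period weights):
ΣP(2017)Q(2018) = 15.28×56 + 1.99×85 + 9.46×107 = 855.68 + 169.15 + 1012.22 = 2037.05
ΣP(2017)Q(2017) = 15.28×51 + 1.99×84 + 9.46×88 = 779.28 + 167.16 + 832.48 = 1778.92
L = 2037.05 / 1778.92 × 100 = 114.5105
Paasche component (current-period weights):
ΣP(2018)Q(2018) = 14.22×56 + 2.43×85 + 11.97×107 = 796.32 + 206.55 + 1280.79 = 2283.66
ΣP(2018)Q(2017) = 14.22×51 + 2.43×84 + 11.97×88 = 725.22 + 204.12 + 1053.36 = 1982.7
P = 2283.66 / 1982.7 × 100 = 115.1793
Fisher = √(L × P) = √(114.5105 × 115.1793) = 114.8444

114.84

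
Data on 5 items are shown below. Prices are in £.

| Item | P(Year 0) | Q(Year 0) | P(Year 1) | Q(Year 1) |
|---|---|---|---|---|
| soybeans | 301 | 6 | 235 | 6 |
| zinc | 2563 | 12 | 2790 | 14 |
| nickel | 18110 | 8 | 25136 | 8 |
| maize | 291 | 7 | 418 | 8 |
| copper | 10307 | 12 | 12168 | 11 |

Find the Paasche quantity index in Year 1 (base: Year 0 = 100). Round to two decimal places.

98.40

Paasche quantity index uses current-period prices as weights.
ΣP(Year 1)·Q(Year 1) = 235×6 + 2790×14 + 25136×8 + 418×8 + 12168×11 = 1410 + 39060 + 201088 + 3344 + 133848 = 378750
ΣP(Year 1)·Q(Year 0) = 235×6 + 2790×12 + 25136×8 + 418×7 + 12168×12 = 1410 + 33480 + 201088 + 2926 + 146016 = 384920
Index = 378750 / 384920 × 100 = 98.3971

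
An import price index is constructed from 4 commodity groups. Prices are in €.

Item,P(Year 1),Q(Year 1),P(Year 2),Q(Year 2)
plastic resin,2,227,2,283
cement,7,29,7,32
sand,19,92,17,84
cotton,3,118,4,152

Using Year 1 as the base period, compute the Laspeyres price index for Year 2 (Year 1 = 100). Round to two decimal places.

97.61

Laspeyres price index uses base-period quantities as weights.
ΣP(Year 2)·Q(Year 1) = 2×227 + 7×29 + 17×92 + 4×118 = 454 + 203 + 1564 + 472 = 2693
ΣP(Year 1)·Q(Year 1) = 2×227 + 7×29 + 19×92 + 3×118 = 454 + 203 + 1748 + 354 = 2759
Index = 2693 / 2759 × 100 = 97.6078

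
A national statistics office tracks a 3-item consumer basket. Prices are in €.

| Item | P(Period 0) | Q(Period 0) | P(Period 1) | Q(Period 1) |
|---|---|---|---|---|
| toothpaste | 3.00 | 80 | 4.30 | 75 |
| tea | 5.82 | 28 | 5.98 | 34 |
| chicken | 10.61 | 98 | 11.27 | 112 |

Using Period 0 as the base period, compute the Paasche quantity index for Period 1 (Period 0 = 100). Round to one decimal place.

110.7

Paasche quantity index uses current-period prices as weights.
ΣP(Period 1)·Q(Period 1) = 4.30×75 + 5.98×34 + 11.27×112 = 322.5 + 203.32 + 1262.24 = 1788.06
ΣP(Period 1)·Q(Period 0) = 4.30×80 + 5.98×28 + 11.27×98 = 344 + 167.44 + 1104.46 = 1615.9
Index = 1788.06 / 1615.9 × 100 = 110.6541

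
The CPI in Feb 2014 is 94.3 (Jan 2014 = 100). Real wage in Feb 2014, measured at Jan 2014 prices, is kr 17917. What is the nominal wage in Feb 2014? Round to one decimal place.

16895.7

Nominal = Real × (Index/100) = 17917 × (94.3/100)
        = 17917 × 0.943 = 16895.7310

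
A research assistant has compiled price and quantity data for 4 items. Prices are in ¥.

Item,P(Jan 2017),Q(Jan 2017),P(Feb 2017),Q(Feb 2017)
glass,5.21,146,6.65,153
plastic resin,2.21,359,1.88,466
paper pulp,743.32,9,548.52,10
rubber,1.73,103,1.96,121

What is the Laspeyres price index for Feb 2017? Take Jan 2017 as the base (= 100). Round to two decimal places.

Laspeyres price index uses base-period quantities as weights.
ΣP(Feb 2017)·Q(Jan 2017) = 6.65×146 + 1.88×359 + 548.52×9 + 1.96×103 = 970.9 + 674.92 + 4936.68 + 201.88 = 6784.38
ΣP(Jan 2017)·Q(Jan 2017) = 5.21×146 + 2.21×359 + 743.32×9 + 1.73×103 = 760.66 + 793.39 + 6689.88 + 178.19 = 8422.12
Index = 6784.38 / 8422.12 × 100 = 80.5543

80.55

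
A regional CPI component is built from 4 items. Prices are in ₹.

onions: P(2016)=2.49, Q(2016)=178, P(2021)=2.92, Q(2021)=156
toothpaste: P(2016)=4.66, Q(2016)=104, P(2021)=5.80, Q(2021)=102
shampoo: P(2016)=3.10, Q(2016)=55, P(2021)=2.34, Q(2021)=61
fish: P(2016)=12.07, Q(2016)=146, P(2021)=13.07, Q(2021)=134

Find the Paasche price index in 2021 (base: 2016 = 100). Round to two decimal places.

110.15

Paasche price index uses current-period quantities as weights.
ΣP(2021)·Q(2021) = 2.92×156 + 5.80×102 + 2.34×61 + 13.07×134 = 455.52 + 591.6 + 142.74 + 1751.38 = 2941.24
ΣP(2016)·Q(2021) = 2.49×156 + 4.66×102 + 3.10×61 + 12.07×134 = 388.44 + 475.32 + 189.1 + 1617.38 = 2670.24
Index = 2941.24 / 2670.24 × 100 = 110.1489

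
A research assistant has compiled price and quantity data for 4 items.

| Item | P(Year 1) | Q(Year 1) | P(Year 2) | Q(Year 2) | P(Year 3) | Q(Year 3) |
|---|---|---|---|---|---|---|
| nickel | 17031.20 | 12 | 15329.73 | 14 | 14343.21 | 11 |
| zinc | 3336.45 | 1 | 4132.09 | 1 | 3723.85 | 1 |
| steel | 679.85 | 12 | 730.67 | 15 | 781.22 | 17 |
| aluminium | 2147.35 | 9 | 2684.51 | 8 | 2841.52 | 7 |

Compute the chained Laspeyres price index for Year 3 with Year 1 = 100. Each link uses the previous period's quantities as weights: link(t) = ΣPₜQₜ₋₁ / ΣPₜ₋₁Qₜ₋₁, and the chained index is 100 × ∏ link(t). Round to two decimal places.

Link Year 1→Year 2:
ΣP(Year 2)Q(Year 1) = 15329.73×12 + 4132.09×1 + 730.67×12 + 2684.51×9 = 183956.76 + 4132.09 + 8768.04 + 24160.59 = 221017.48
ΣP(Year 1)Q(Year 1) = 17031.20×12 + 3336.45×1 + 679.85×12 + 2147.35×9 = 204374.4 + 3336.45 + 8158.2 + 19326.15 = 235195.2
link = 221017.48/235195.2 = 0.939719
Link Year 2→Year 3:
ΣP(Year 3)Q(Year 2) = 14343.21×14 + 3723.85×1 + 781.22×15 + 2841.52×8 = 200804.94 + 3723.85 + 11718.3 + 22732.16 = 238979.25
ΣP(Year 2)Q(Year 2) = 15329.73×14 + 4132.09×1 + 730.67×15 + 2684.51×8 = 214616.22 + 4132.09 + 10960.05 + 21476.08 = 251184.44
link = 238979.25/251184.44 = 0.951409
Chained index = 100 × 0.939719 × 0.951409 = 89.4058

89.41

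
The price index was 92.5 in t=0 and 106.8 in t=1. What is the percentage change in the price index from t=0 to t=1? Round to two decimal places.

15.46%

Change = (106.8 − 92.5) / 92.5 × 100
       = 14.3 / 92.5 × 100 = 15.4595%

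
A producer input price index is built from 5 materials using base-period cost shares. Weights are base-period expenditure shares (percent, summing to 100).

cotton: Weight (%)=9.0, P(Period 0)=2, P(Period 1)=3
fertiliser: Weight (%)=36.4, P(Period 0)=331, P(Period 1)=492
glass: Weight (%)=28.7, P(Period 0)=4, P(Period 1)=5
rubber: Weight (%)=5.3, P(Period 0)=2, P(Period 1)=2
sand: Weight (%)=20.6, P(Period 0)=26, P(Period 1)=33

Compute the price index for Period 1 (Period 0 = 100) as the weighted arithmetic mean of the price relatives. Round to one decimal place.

134.9

cotton: 9.0 × (3/2) = 9.0 × 1.500000 = 13.5000
fertiliser: 36.4 × (492/331) = 36.4 × 1.486405 = 54.1051
glass: 28.7 × (5/4) = 28.7 × 1.250000 = 35.8750
rubber: 5.3 × (2/2) = 5.3 × 1.000000 = 5.3000
sand: 20.6 × (33/26) = 20.6 × 1.269231 = 26.1462
Index = Σ wᵢ·(p₁ᵢ/p₀ᵢ) = 13.5000 + 54.1051 + 35.8750 + 5.3000 + 26.1462 = 134.9263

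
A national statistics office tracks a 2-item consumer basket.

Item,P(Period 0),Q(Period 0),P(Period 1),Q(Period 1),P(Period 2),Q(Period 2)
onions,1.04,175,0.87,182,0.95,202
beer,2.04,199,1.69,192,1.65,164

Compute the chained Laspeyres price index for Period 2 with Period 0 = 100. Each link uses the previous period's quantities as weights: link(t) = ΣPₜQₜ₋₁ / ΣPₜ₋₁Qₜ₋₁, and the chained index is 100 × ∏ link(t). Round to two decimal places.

84.28

Link Period 0→Period 1:
ΣP(Period 1)Q(Period 0) = 0.87×175 + 1.69×199 = 152.25 + 336.31 = 488.56
ΣP(Period 0)Q(Period 0) = 1.04×175 + 2.04×199 = 182 + 405.96 = 587.96
link = 488.56/587.96 = 0.830941
Link Period 1→Period 2:
ΣP(Period 2)Q(Period 1) = 0.95×182 + 1.65×192 = 172.9 + 316.8 = 489.7
ΣP(Period 1)Q(Period 1) = 0.87×182 + 1.69×192 = 158.34 + 324.48 = 482.82
link = 489.7/482.82 = 1.014250
Chained index = 100 × 0.830941 × 1.014250 = 84.2781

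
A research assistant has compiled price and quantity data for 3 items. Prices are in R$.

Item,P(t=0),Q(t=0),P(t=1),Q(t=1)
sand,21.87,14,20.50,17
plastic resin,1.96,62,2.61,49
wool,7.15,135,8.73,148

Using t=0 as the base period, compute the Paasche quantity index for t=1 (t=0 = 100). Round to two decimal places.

108.67

Paasche quantity index uses current-period prices as weights.
ΣP(t=1)·Q(t=1) = 20.50×17 + 2.61×49 + 8.73×148 = 348.5 + 127.89 + 1292.04 = 1768.43
ΣP(t=1)·Q(t=0) = 20.50×14 + 2.61×62 + 8.73×135 = 287 + 161.82 + 1178.55 = 1627.37
Index = 1768.43 / 1627.37 × 100 = 108.6680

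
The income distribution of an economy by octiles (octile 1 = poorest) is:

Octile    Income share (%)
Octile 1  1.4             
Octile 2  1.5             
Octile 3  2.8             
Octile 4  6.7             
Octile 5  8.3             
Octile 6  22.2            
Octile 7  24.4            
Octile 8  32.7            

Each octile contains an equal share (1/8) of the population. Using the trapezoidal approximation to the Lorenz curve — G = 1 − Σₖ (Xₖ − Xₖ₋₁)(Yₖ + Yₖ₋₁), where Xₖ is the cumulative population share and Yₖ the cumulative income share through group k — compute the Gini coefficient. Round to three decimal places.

0.492

Cumulative income shares Yₖ: 0.0140, 0.0290, 0.0570, 0.1240, 0.2070, 0.4290, 0.6730, 1.0000
Σ (Xₖ−Xₖ₋₁)(Yₖ+Yₖ₋₁) = (1/8)(0.0140+0.0000) + (1/8)(0.0290+0.0140) + (1/8)(0.0570+0.0290) + (1/8)(0.1240+0.0570) + (1/8)(0.2070+0.1240) + (1/8)(0.4290+0.2070) + (1/8)(0.6730+0.4290) + (1/8)(1.0000+0.6730)
  = 0.0017 + 0.0054 + 0.0107 + 0.0226 + 0.0414 + 0.0795 + 0.1378 + 0.2091 = 0.5082
G = 1 − 0.5082 = 0.4918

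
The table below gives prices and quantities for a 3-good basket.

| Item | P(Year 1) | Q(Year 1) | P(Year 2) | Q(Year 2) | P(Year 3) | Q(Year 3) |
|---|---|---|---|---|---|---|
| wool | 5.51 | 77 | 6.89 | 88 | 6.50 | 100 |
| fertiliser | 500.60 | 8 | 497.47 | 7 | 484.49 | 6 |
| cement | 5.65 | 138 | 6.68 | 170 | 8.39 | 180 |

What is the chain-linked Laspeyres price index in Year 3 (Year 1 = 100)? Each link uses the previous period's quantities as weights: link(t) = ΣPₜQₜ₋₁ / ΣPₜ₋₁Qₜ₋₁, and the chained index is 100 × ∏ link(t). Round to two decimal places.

107.59

Link Year 1→Year 2:
ΣP(Year 2)Q(Year 1) = 6.89×77 + 497.47×8 + 6.68×138 = 530.53 + 3979.76 + 921.84 = 5432.13
ΣP(Year 1)Q(Year 1) = 5.51×77 + 500.60×8 + 5.65×138 = 424.27 + 4004.8 + 779.7 = 5208.77
link = 5432.13/5208.77 = 1.042882
Link Year 2→Year 3:
ΣP(Year 3)Q(Year 2) = 6.50×88 + 484.49×7 + 8.39×170 = 572 + 3391.43 + 1426.3 = 5389.73
ΣP(Year 2)Q(Year 2) = 6.89×88 + 497.47×7 + 6.68×170 = 606.32 + 3482.29 + 1135.6 = 5224.21
link = 5389.73/5224.21 = 1.031683
Chained index = 100 × 1.042882 × 1.031683 = 107.5923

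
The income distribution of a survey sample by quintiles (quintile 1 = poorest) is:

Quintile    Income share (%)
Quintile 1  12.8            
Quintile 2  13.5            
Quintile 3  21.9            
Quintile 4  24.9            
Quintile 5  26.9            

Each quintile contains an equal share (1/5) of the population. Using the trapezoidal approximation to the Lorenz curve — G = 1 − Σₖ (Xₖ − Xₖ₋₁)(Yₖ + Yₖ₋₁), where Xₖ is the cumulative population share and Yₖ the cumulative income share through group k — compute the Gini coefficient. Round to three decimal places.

Cumulative income shares Yₖ: 0.1280, 0.2630, 0.4820, 0.7310, 1.0000
Σ (Xₖ−Xₖ₋₁)(Yₖ+Yₖ₋₁) = (1/5)(0.1280+0.0000) + (1/5)(0.2630+0.1280) + (1/5)(0.4820+0.2630) + (1/5)(0.7310+0.4820) + (1/5)(1.0000+0.7310)
  = 0.0256 + 0.0782 + 0.1490 + 0.2426 + 0.3462 = 0.8416
G = 1 − 0.8416 = 0.1584

0.158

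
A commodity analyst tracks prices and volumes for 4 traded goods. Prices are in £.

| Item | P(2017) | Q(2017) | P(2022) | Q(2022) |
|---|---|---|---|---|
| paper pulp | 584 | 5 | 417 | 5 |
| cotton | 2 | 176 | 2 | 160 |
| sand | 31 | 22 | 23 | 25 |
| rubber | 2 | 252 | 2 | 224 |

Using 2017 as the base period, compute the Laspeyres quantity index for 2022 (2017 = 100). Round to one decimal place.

100.1

Laspeyres quantity index uses base-period prices as weights.
ΣP(2017)·Q(2022) = 584×5 + 2×160 + 31×25 + 2×224 = 2920 + 320 + 775 + 448 = 4463
ΣP(2017)·Q(2017) = 584×5 + 2×176 + 31×22 + 2×252 = 2920 + 352 + 682 + 504 = 4458
Index = 4463 / 4458 × 100 = 100.1122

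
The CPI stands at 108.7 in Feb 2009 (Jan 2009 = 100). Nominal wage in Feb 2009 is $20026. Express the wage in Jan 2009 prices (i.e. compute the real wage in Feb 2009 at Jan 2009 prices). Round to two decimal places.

Real = Nominal ÷ (Index/100) = 20026 ÷ (108.7/100)
     = 20026 ÷ 1.087 = 18423.1831

18423.18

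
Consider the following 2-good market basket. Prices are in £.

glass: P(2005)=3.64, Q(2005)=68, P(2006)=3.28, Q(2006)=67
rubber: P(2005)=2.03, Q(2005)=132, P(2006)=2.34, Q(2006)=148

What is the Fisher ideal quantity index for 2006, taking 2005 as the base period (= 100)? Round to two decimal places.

106.01

Laspeyres component (base-period weights):
ΣP(2005)Q(2006) = 3.64×67 + 2.03×148 = 243.88 + 300.44 = 544.32
ΣP(2005)Q(2005) = 3.64×68 + 2.03×132 = 247.52 + 267.96 = 515.48
L = 544.32 / 515.48 × 100 = 105.5948
Paasche component (current-period weights):
ΣP(2006)Q(2006) = 3.28×67 + 2.34×148 = 219.76 + 346.32 = 566.08
ΣP(2006)Q(2005) = 3.28×68 + 2.34×132 = 223.04 + 308.88 = 531.92
P = 566.08 / 531.92 × 100 = 106.4220
Fisher = √(L × P) = √(105.5948 × 106.4220) = 106.0076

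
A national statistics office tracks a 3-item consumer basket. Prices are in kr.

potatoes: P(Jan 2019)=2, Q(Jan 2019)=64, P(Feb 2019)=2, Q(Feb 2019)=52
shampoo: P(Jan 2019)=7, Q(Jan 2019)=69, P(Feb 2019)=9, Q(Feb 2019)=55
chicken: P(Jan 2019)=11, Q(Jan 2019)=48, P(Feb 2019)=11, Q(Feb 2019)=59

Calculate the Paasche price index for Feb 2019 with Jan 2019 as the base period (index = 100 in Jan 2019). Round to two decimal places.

Paasche price index uses current-period quantities as weights.
ΣP(Feb 2019)·Q(Feb 2019) = 2×52 + 9×55 + 11×59 = 104 + 495 + 649 = 1248
ΣP(Jan 2019)·Q(Feb 2019) = 2×52 + 7×55 + 11×59 = 104 + 385 + 649 = 1138
Index = 1248 / 1138 × 100 = 109.6661

109.67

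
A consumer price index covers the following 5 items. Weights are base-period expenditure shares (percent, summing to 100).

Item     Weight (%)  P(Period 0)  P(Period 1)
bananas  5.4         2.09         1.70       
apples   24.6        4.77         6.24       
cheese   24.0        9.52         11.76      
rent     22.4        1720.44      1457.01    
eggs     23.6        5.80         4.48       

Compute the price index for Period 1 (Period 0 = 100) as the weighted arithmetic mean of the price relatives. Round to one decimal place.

103.4

bananas: 5.4 × (1.70/2.09) = 5.4 × 0.813397 = 4.3923
apples: 24.6 × (6.24/4.77) = 24.6 × 1.308176 = 32.1811
cheese: 24.0 × (11.76/9.52) = 24.0 × 1.235294 = 29.6471
rent: 22.4 × (1457.01/1720.44) = 22.4 × 0.846882 = 18.9702
eggs: 23.6 × (4.48/5.80) = 23.6 × 0.772414 = 18.2290
Index = Σ wᵢ·(p₁ᵢ/p₀ᵢ) = 4.3923 + 32.1811 + 29.6471 + 18.9702 + 18.2290 = 103.4197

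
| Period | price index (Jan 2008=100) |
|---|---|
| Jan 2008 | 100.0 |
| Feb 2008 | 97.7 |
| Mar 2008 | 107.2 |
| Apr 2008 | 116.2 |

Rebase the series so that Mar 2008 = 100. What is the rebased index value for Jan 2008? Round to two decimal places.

93.28

Rebased(Jan 2008) = 100.0 / 107.2 × 100 = 93.2836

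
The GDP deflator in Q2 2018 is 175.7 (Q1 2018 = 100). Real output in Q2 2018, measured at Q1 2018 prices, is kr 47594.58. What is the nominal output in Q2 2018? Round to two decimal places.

Nominal = Real × (Index/100) = 47594.58 × (175.7/100)
        = 47594.58 × 1.757 = 83623.6771

83623.68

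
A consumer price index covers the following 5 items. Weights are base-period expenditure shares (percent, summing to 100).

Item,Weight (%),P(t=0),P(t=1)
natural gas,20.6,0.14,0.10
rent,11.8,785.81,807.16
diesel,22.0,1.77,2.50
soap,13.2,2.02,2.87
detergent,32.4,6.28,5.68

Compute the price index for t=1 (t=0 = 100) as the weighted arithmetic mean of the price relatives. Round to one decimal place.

natural gas: 20.6 × (0.10/0.14) = 20.6 × 0.714286 = 14.7143
rent: 11.8 × (807.16/785.81) = 11.8 × 1.027169 = 12.1206
diesel: 22.0 × (2.50/1.77) = 22.0 × 1.412429 = 31.0734
soap: 13.2 × (2.87/2.02) = 13.2 × 1.420792 = 18.7545
detergent: 32.4 × (5.68/6.28) = 32.4 × 0.904459 = 29.3045
Index = Σ wᵢ·(p₁ᵢ/p₀ᵢ) = 14.7143 + 12.1206 + 31.0734 + 18.7545 + 29.3045 = 105.9672

106.0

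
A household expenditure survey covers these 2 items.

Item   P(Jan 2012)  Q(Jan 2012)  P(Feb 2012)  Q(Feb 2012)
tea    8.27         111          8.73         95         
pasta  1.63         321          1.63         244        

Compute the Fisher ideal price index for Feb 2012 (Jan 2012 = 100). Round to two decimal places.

Laspeyres component (base-period weights):
ΣP(Feb 2012)Q(Jan 2012) = 8.73×111 + 1.63×321 = 969.03 + 523.23 = 1492.26
ΣP(Jan 2012)Q(Jan 2012) = 8.27×111 + 1.63×321 = 917.97 + 523.23 = 1441.2
L = 1492.26 / 1441.2 × 100 = 103.5429
Paasche component (current-period weights):
ΣP(Feb 2012)Q(Feb 2012) = 8.73×95 + 1.63×244 = 829.35 + 397.72 = 1227.07
ΣP(Jan 2012)Q(Feb 2012) = 8.27×95 + 1.63×244 = 785.65 + 397.72 = 1183.37
P = 1227.07 / 1183.37 × 100 = 103.6928
Fisher = √(L × P) = √(103.5429 × 103.6928) = 103.6178

103.62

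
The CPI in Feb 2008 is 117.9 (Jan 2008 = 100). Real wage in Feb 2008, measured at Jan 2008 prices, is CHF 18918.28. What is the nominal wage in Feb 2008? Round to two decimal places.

Nominal = Real × (Index/100) = 18918.28 × (117.9/100)
        = 18918.28 × 1.179 = 22304.6521

22304.65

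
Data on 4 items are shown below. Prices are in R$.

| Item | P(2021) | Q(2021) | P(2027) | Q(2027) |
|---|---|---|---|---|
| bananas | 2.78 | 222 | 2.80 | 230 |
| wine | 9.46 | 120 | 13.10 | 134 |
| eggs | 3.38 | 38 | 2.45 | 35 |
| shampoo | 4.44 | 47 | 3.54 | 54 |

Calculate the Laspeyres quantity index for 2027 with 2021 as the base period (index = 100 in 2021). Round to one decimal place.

108.4

Laspeyres quantity index uses base-period prices as weights.
ΣP(2021)·Q(2027) = 2.78×230 + 9.46×134 + 3.38×35 + 4.44×54 = 639.4 + 1267.64 + 118.3 + 239.76 = 2265.1
ΣP(2021)·Q(2021) = 2.78×222 + 9.46×120 + 3.38×38 + 4.44×47 = 617.16 + 1135.2 + 128.44 + 208.68 = 2089.48
Index = 2265.1 / 2089.48 × 100 = 108.4050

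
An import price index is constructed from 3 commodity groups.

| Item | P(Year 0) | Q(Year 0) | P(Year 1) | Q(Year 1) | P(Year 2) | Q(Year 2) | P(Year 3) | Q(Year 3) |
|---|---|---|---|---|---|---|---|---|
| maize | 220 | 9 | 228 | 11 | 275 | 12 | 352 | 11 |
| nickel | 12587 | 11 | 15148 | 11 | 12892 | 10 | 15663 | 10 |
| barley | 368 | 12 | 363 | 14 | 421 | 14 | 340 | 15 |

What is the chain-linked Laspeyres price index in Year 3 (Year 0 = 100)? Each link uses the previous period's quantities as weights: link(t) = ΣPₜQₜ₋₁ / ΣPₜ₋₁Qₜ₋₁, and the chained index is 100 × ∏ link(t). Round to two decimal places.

Link Year 0→Year 1:
ΣP(Year 1)Q(Year 0) = 228×9 + 15148×11 + 363×12 = 2052 + 166628 + 4356 = 173036
ΣP(Year 0)Q(Year 0) = 220×9 + 12587×11 + 368×12 = 1980 + 138457 + 4416 = 144853
link = 173036/144853 = 1.194563
Link Year 1→Year 2:
ΣP(Year 2)Q(Year 1) = 275×11 + 12892×11 + 421×14 = 3025 + 141812 + 5894 = 150731
ΣP(Year 1)Q(Year 1) = 228×11 + 15148×11 + 363×14 = 2508 + 166628 + 5082 = 174218
link = 150731/174218 = 0.865186
Link Year 2→Year 3:
ΣP(Year 3)Q(Year 2) = 352×12 + 15663×10 + 340×14 = 4224 + 156630 + 4760 = 165614
ΣP(Year 2)Q(Year 2) = 275×12 + 12892×10 + 421×14 = 3300 + 128920 + 5894 = 138114
link = 165614/138114 = 1.199111
Chained index = 100 × 1.194563 × 0.865186 × 1.199111 = 123.9304

123.93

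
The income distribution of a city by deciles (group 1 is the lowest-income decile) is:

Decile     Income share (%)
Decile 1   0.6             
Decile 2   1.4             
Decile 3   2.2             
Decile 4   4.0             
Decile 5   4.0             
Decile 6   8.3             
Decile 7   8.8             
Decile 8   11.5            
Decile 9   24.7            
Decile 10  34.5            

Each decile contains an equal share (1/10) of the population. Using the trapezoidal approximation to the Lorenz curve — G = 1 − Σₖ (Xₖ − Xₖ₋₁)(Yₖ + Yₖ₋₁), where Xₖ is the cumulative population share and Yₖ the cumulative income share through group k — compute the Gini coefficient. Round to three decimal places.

Cumulative income shares Yₖ: 0.0060, 0.0200, 0.0420, 0.0820, 0.1220, 0.2050, 0.2930, 0.4080, 0.6550, 1.0000
Σ (Xₖ−Xₖ₋₁)(Yₖ+Yₖ₋₁) = (1/10)(0.0060+0.0000) + (1/10)(0.0200+0.0060) + (1/10)(0.0420+0.0200) + (1/10)(0.0820+0.0420) + (1/10)(0.1220+0.0820) + (1/10)(0.2050+0.1220) + (1/10)(0.2930+0.2050) + (1/10)(0.4080+0.2930) + (1/10)(0.6550+0.4080) + (1/10)(1.0000+0.6550)
  = 0.0006 + 0.0026 + 0.0062 + 0.0124 + 0.0204 + 0.0327 + 0.0498 + 0.0701 + 0.1063 + 0.1655 = 0.4666
G = 1 − 0.4666 = 0.5334

0.533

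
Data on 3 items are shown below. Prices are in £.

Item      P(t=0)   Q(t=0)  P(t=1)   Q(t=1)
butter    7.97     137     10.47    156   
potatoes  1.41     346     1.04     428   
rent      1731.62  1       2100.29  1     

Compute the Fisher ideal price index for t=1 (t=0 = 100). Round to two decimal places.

117.19

Laspeyres component (base-period weights):
ΣP(t=1)Q(t=0) = 10.47×137 + 1.04×346 + 2100.29×1 = 1434.39 + 359.84 + 2100.29 = 3894.52
ΣP(t=0)Q(t=0) = 7.97×137 + 1.41×346 + 1731.62×1 = 1091.89 + 487.86 + 1731.62 = 3311.37
L = 3894.52 / 3311.37 × 100 = 117.6105
Paasche component (current-period weights):
ΣP(t=1)Q(t=1) = 10.47×156 + 1.04×428 + 2100.29×1 = 1633.32 + 445.12 + 2100.29 = 4178.73
ΣP(t=0)Q(t=1) = 7.97×156 + 1.41×428 + 1731.62×1 = 1243.32 + 603.48 + 1731.62 = 3578.42
P = 4178.73 / 3578.42 × 100 = 116.7758
Fisher = √(L × P) = √(117.6105 × 116.7758) = 117.1924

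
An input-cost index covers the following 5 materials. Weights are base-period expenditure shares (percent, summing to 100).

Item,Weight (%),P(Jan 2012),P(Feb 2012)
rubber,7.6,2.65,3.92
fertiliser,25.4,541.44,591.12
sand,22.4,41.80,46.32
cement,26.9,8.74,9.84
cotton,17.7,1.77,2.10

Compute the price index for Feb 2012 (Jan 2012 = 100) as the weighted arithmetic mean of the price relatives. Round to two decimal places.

115.08

rubber: 7.6 × (3.92/2.65) = 7.6 × 1.479245 = 11.2423
fertiliser: 25.4 × (591.12/541.44) = 25.4 × 1.091755 = 27.7306
sand: 22.4 × (46.32/41.80) = 22.4 × 1.108134 = 24.8222
cement: 26.9 × (9.84/8.74) = 26.9 × 1.125858 = 30.2856
cotton: 17.7 × (2.10/1.77) = 17.7 × 1.186441 = 21.0000
Index = Σ wᵢ·(p₁ᵢ/p₀ᵢ) = 11.2423 + 27.7306 + 24.8222 + 30.2856 + 21.0000 = 115.0806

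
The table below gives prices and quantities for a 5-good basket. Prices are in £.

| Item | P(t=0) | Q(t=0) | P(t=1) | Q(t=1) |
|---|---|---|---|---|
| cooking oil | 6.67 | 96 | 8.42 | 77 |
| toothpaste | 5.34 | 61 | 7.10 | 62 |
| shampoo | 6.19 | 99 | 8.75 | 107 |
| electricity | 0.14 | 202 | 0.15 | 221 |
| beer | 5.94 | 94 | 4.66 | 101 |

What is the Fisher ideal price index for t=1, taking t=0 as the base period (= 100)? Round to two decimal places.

118.62

Laspeyres component (base-period weights):
ΣP(t=1)Q(t=0) = 8.42×96 + 7.10×61 + 8.75×99 + 0.15×202 + 4.66×94 = 808.32 + 433.1 + 866.25 + 30.3 + 438.04 = 2576.01
ΣP(t=0)Q(t=0) = 6.67×96 + 5.34×61 + 6.19×99 + 0.14×202 + 5.94×94 = 640.32 + 325.74 + 612.81 + 28.28 + 558.36 = 2165.51
L = 2576.01 / 2165.51 × 100 = 118.9563
Paasche component (current-period weights):
ΣP(t=1)Q(t=1) = 8.42×77 + 7.10×62 + 8.75×107 + 0.15×221 + 4.66×101 = 648.34 + 440.2 + 936.25 + 33.15 + 470.66 = 2528.6
ΣP(t=0)Q(t=1) = 6.67×77 + 5.34×62 + 6.19×107 + 0.14×221 + 5.94×101 = 513.59 + 331.08 + 662.33 + 30.94 + 599.94 = 2137.88
P = 2528.6 / 2137.88 × 100 = 118.2760
Fisher = √(L × P) = √(118.9563 × 118.2760) = 118.6157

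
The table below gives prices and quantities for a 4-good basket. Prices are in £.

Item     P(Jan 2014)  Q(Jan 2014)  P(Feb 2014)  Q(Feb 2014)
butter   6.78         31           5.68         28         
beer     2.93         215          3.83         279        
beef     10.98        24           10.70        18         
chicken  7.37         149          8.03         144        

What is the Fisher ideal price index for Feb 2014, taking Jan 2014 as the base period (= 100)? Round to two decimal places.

112.54

Laspeyres component (base-period weights):
ΣP(Feb 2014)Q(Jan 2014) = 5.68×31 + 3.83×215 + 10.70×24 + 8.03×149 = 176.08 + 823.45 + 256.8 + 1196.47 = 2452.8
ΣP(Jan 2014)Q(Jan 2014) = 6.78×31 + 2.93×215 + 10.98×24 + 7.37×149 = 210.18 + 629.95 + 263.52 + 1098.13 = 2201.78
L = 2452.8 / 2201.78 × 100 = 111.4008
Paasche component (current-period weights):
ΣP(Feb 2014)Q(Feb 2014) = 5.68×28 + 3.83×279 + 10.70×18 + 8.03×144 = 159.04 + 1068.57 + 192.6 + 1156.32 = 2576.53
ΣP(Jan 2014)Q(Feb 2014) = 6.78×28 + 2.93×279 + 10.98×18 + 7.37×144 = 189.84 + 817.47 + 197.64 + 1061.28 = 2266.23
P = 2576.53 / 2266.23 × 100 = 113.6923
Fisher = √(L × P) = √(111.4008 × 113.6923) = 112.5407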